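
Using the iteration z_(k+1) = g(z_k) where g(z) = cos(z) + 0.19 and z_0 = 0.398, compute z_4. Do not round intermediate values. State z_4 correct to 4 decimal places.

0.7335

z_1 = g(0.398000) = 1.111838
z_2 = g(1.111838) = 0.633014
z_3 = g(0.633014) = 0.996248
z_4 = g(0.996248) = 0.733456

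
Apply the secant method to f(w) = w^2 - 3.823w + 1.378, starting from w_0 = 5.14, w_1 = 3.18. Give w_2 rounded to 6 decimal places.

3.328263

f(w_0) = 8.147380, f(w_1) = -0.666740
w_2 = 3.180000 - (-0.666740)·(3.180000 - 5.140000)/(-0.666740 - (8.147380)) = 3.328263; f(w_2) = -0.268614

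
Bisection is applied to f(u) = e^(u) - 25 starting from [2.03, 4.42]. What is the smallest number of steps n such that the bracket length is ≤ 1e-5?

Initial width b − a = 4.42 − 2.03 = 2.390000.
After n steps the width is (b−a)/2^n; need (b−a)/2^n ≤ 1e-5.
So n ≥ log₂(2.390000/1e-5) = log₂(239000.0000) ≈ 17.8667.
Hence n = 18.

18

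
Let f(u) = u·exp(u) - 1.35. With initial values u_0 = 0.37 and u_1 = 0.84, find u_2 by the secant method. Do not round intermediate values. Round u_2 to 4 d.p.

0.6414

Secant update: u_(k+1) = u_k − f(u_k)·(u_k − u_(k-1))/(f(u_k) − f(u_(k-1))).
f(u_0) = -0.814338, f(u_1) = 0.595748
u_2 = 0.840000 - (0.595748)·(0.840000 - 0.370000)/(0.595748 - (-0.814338)) = 0.641429; f(u_2) = -0.131801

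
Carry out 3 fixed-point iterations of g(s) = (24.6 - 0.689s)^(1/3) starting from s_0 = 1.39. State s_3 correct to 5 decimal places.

2.82942

s_1 = g(1.390000) = 2.870097
s_2 = g(2.870097) = 2.828222
s_3 = g(2.828222) = 2.829424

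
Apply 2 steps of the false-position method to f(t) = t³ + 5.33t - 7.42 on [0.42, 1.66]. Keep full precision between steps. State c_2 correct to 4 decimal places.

f(0.420000) = -5.107312, f(1.660000) = 6.002096
step 1: c = 0.990063, f(c) = -1.172477 < 0 → new bracket [0.990063, 1.660000]
step 2: c = 1.099545, f(c) = -0.230074 < 0 → new bracket [1.099545, 1.660000]

1.0995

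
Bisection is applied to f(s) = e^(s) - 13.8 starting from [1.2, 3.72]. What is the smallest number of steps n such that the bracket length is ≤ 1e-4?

15

Initial width b − a = 3.72 − 1.2 = 2.520000.
After n steps the width is (b−a)/2^n; need (b−a)/2^n ≤ 1e-4.
So n ≥ log₂(2.520000/1e-4) = log₂(25200.0000) ≈ 14.6211.
Hence n = 15.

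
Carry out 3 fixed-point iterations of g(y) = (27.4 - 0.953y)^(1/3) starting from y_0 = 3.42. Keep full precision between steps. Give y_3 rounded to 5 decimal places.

2.90939

y_1 = g(3.420000) = 2.890127
y_2 = g(2.890127) = 2.910139
y_3 = g(2.910139) = 2.909388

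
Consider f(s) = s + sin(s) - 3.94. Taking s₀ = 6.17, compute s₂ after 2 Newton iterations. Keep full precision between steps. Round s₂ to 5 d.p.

4.93099

Newton update: s ← s − f(s)/f'(s).
f'(s) = 1 + cos(s)
s_0 = 6.170000: f = 2.117056, f' = 1.993601 → s_1 = 6.170000 - (2.117056)/(1.993601) = 5.108074
s_1 = 5.108074: f = 0.245342, f' = 1.385441 → s_2 = 5.108074 - (0.245342)/(1.385441) = 4.930989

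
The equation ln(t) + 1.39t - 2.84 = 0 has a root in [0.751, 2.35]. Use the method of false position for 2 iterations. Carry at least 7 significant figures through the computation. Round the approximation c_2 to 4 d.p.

False-position update: c = (a·f(b) − b·f(a))/(f(b) − f(a)); replace the endpoint whose sign matches f(c).
f(0.751000) = -2.082460, f(2.350000) = 1.280915
step 1: c = 1.741033, f(c) = 0.134515 > 0 → new bracket [0.751000, 1.741033]
step 2: c = 1.680963, f(c) = 0.015905 > 0 → new bracket [0.751000, 1.680963]

1.6810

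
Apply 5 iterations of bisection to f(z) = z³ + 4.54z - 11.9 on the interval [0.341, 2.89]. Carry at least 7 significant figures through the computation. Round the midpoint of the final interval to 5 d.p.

f(0.341000) = -10.312208, f(2.890000) = 25.358169 (opposite signs)
step 1: m = 1.615500, f(m) = -0.349433 < 0 → root in [1.615500, 2.890000]
step 2: m = 2.252750, f(m) = 9.759927 > 0 → root in [1.615500, 2.252750]
step 3: m = 1.934125, f(m) = 4.116179 > 0 → root in [1.615500, 1.934125]
step 4: m = 1.774813, f(m) = 1.748236 > 0 → root in [1.615500, 1.774813]
step 5: m = 1.695156, f(m) = 0.667134 > 0 → root in [1.615500, 1.695156]
Midpoint of [1.615500, 1.695156] = 1.655328

1.65533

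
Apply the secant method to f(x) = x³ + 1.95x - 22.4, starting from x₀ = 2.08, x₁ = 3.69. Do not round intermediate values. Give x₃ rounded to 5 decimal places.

f(x_0) = -9.345088, f(x_1) = 35.038909
x_2 = 3.690000 - (35.038909)·(3.690000 - 2.080000)/(35.038909 - (-9.345088)) = 2.418987; f(x_2) = -3.528280
x_3 = 2.418987 - (-3.528280)·(2.418987 - 3.690000)/(-3.528280 - (35.038909)) = 2.535264; f(x_3) = -1.160660

2.53526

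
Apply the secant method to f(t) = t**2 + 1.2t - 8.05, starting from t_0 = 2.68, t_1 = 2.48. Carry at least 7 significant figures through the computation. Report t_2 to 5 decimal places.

f(t_0) = 2.348400, f(t_1) = 1.076400
t_2 = 2.480000 - (1.076400)·(2.480000 - 2.680000)/(1.076400 - (2.348400)) = 2.310755; f(t_2) = 0.062493

2.31075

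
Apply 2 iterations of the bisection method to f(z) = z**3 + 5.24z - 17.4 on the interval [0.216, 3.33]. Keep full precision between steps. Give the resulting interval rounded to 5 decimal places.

[1.77300, 2.55150]

f(0.216000) = -16.258082, f(3.330000) = 36.975237 (opposite signs)
step 1: m = 1.773000, f(m) = -2.536003 < 0 → root in [1.773000, 3.330000]
step 2: m = 2.551500, f(m) = 12.580513 > 0 → root in [1.773000, 2.551500]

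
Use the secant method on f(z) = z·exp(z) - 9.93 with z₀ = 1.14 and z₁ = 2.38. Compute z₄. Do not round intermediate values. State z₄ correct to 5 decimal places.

1.75822

Secant update: z_(k+1) = z_k − f(z_k)·(z_k − z_(k-1))/(f(z_k) − f(z_(k-1))).
f(z_0) = -6.365484, f(z_1) = 15.785669
z_2 = 2.380000 - (15.785669)·(2.380000 - 1.140000)/(15.785669 - (-6.365484)) = 1.496334; f(z_2) = -3.248440
z_3 = 1.496334 - (-3.248440)·(1.496334 - 2.380000)/(-3.248440 - (15.785669)) = 1.647144; f(z_3) = -1.377817
z_4 = 1.647144 - (-1.377817)·(1.647144 - 1.496334)/(-1.377817 - (-3.248440)) = 1.758224; f(z_4) = 0.271430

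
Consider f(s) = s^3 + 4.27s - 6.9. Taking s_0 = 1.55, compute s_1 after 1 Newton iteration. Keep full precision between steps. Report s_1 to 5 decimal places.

1.25008

Newton update: s ← s − f(s)/f'(s).
f'(s) = 3s^2 + 4.27
s_0 = 1.550000: f = 3.442375, f' = 11.477500 → s_1 = 1.550000 - (3.442375)/(11.477500) = 1.250076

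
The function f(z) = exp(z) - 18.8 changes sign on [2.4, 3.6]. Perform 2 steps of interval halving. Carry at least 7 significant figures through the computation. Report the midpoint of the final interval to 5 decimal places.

2.85000

f(2.400000) = -7.776824, f(3.600000) = 17.798234 (opposite signs)
step 1: m = 3.000000, f(m) = 1.285537 > 0 → root in [2.400000, 3.000000]
step 2: m = 2.700000, f(m) = -3.920268 < 0 → root in [2.700000, 3.000000]
Midpoint of [2.700000, 3.000000] = 2.850000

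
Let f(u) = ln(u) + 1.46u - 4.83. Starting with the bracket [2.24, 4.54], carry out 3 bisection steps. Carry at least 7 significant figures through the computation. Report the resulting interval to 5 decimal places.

[2.52750, 2.81500]

f(2.240000) = -0.753124, f(4.540000) = 3.311327 (opposite signs)
step 1: m = 3.390000, f(m) = 1.340230 > 0 → root in [2.240000, 3.390000]
step 2: m = 2.815000, f(m) = 0.314862 > 0 → root in [2.240000, 2.815000]
step 3: m = 2.527500, f(m) = -0.212619 < 0 → root in [2.527500, 2.815000]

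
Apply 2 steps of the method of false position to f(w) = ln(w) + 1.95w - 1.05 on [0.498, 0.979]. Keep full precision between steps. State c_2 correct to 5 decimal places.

0.71361

False-position update: c = (a·f(b) − b·f(a))/(f(b) − f(a)); replace the endpoint whose sign matches f(c).
f(0.498000) = -0.776055, f(0.979000) = 0.837826
step 1: c = 0.729295, f(c) = 0.056448 > 0 → new bracket [0.498000, 0.729295]
step 2: c = 0.713612, f(c) = 0.004127 > 0 → new bracket [0.498000, 0.713612]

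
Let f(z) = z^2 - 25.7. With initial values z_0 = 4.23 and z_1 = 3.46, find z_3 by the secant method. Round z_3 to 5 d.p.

5.03703

f(z_0) = -7.807100, f(z_1) = -13.728400
z_2 = 3.460000 - (-13.728400)·(3.460000 - 4.230000)/(-13.728400 - (-7.807100)) = 5.245228; f(z_2) = 1.812412
z_3 = 5.245228 - (1.812412)·(5.245228 - 3.460000)/(1.812412 - (-13.728400)) = 5.037029; f(z_3) = -0.328335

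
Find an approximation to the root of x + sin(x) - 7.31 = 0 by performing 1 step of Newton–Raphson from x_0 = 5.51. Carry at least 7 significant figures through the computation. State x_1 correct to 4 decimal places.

f'(x) = 1 + cos(x)
x_0 = 5.510000: f = -2.498418, f' = 1.715690 → x_1 = 5.510000 - (-2.498418)/(1.715690) = 6.966218

6.9662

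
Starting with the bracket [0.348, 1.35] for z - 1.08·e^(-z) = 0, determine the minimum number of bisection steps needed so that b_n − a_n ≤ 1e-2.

Initial width b − a = 1.35 − 0.348 = 1.002000.
After n steps the width is (b−a)/2^n; need (b−a)/2^n ≤ 1e-2.
So n ≥ log₂(1.002000/1e-2) = log₂(100.2000) ≈ 6.6467.
Hence n = 7.

7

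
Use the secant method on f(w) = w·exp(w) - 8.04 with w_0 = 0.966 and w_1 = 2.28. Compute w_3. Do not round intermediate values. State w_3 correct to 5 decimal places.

1.49657

f(w_0) = -5.501918, f(w_1) = 14.250831
w_2 = 2.280000 - (14.250831)·(2.280000 - 0.966000)/(14.250831 - (-5.501918)) = 1.332001; f(w_2) = -2.993561
w_3 = 1.332001 - (-2.993561)·(1.332001 - 2.280000)/(-2.993561 - (14.250831)) = 1.496570; f(w_3) = -1.355807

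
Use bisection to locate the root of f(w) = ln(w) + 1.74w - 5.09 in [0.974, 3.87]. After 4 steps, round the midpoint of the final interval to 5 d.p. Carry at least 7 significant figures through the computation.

2.33150

f(0.974000) = -3.421584, f(3.870000) = 2.997055 (opposite signs)
step 1: m = 2.422000, f(m) = 0.008874 > 0 → root in [0.974000, 2.422000]
step 2: m = 1.698000, f(m) = -1.606029 < 0 → root in [1.698000, 2.422000]
step 3: m = 2.060000, f(m) = -0.782894 < 0 → root in [2.060000, 2.422000]
step 4: m = 2.241000, f(m) = -0.383738 < 0 → root in [2.241000, 2.422000]
Midpoint of [2.241000, 2.422000] = 2.331500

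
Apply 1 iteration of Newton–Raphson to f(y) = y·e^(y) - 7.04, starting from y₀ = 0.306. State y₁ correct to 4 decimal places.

4.0412

f'(y) = (y + 1)·e^(y)
y_0 = 0.306000: f = -6.624457, f' = 1.773525 → y_1 = 0.306000 - (-6.624457)/(1.773525) = 4.041193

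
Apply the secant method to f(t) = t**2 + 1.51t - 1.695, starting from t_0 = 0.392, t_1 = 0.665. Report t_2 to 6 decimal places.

0.761854

f(t_0) = -0.949416, f(t_1) = -0.248625
t_2 = 0.665000 - (-0.248625)·(0.665000 - 0.392000)/(-0.248625 - (-0.949416)) = 0.761854; f(t_2) = 0.035822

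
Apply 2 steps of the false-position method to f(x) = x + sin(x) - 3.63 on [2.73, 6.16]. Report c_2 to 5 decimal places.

3.79816

f(2.730000) = -0.499931, f(6.160000) = 2.407126
step 1: c = 3.319862, f(c) = -0.487465 < 0 → new bracket [3.319862, 6.160000]
step 2: c = 3.798156, f(c) = -0.442242 < 0 → new bracket [3.798156, 6.160000]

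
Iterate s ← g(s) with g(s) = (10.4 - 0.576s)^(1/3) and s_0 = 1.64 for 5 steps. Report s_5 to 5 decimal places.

s_1 = g(1.640000) = 2.114589
s_2 = g(2.114589) = 2.094011
s_3 = g(2.094011) = 2.094912
s_4 = g(2.094912) = 2.094873
s_5 = g(2.094873) = 2.094874

2.09487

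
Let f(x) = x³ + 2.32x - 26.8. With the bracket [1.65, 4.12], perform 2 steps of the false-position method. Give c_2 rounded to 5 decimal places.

f(1.650000) = -18.479875, f(4.120000) = 52.692928
step 1: c = 2.291331, f(c) = -9.454180 < 0 → new bracket [2.291331, 4.120000]
step 2: c = 2.569518, f(c) = -3.873666 < 0 → new bracket [2.569518, 4.120000]

2.56952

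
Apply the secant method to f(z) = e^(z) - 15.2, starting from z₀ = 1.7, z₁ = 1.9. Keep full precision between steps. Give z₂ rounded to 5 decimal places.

3.30503

f(z_0) = -9.726053, f(z_1) = -8.514106
z_2 = 1.900000 - (-8.514106)·(1.900000 - 1.700000)/(-8.514106 - (-9.726053)) = 3.305029; f(z_2) = 12.049340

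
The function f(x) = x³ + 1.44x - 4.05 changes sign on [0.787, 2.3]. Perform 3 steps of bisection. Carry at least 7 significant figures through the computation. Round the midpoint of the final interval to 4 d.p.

f(0.787000) = -2.429277, f(2.300000) = 11.429000 (opposite signs)
step 1: m = 1.543500, f(m) = 1.849862 > 0 → root in [0.787000, 1.543500]
step 2: m = 1.165250, f(m) = -0.789855 < 0 → root in [1.165250, 1.543500]
step 3: m = 1.354375, f(m) = 0.384673 > 0 → root in [1.165250, 1.354375]
Midpoint of [1.165250, 1.354375] = 1.259812

1.2598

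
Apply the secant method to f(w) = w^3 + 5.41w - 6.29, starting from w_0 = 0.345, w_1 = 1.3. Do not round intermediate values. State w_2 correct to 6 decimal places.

f(w_0) = -4.382486, f(w_1) = 2.940000
w_2 = 1.300000 - (2.940000)·(1.300000 - 0.345000)/(2.940000 - (-4.382486)) = 0.916565; f(w_2) = -0.561388

0.916565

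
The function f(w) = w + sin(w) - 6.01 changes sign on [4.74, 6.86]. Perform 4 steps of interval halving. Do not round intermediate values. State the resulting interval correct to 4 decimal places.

[6.0650, 6.1975]

f(4.740000) = -2.269619, f(6.860000) = 1.395357 (opposite signs)
step 1: m = 5.800000, f(m) = -0.674602 < 0 → root in [5.800000, 6.860000]
step 2: m = 6.330000, f(m) = 0.366798 > 0 → root in [5.800000, 6.330000]
step 3: m = 6.065000, f(m) = -0.161458 < 0 → root in [6.065000, 6.330000]
step 4: m = 6.197500, f(m) = 0.101920 > 0 → root in [6.065000, 6.197500]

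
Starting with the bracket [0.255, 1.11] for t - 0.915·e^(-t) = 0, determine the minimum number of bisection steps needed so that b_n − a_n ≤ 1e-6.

Initial width b − a = 1.11 − 0.255 = 0.855000.
After n steps the width is (b−a)/2^n; need (b−a)/2^n ≤ 1e-6.
So n ≥ log₂(0.855000/1e-6) = log₂(855000.0000) ≈ 19.7056.
Hence n = 20.

20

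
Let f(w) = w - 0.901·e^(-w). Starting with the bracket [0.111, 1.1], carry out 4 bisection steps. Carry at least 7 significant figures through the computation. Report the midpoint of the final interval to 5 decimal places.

0.51278

f(0.111000) = -0.695340, f(1.100000) = 0.800083 (opposite signs)
step 1: m = 0.605500, f(m) = 0.113733 > 0 → root in [0.111000, 0.605500]
step 2: m = 0.358250, f(m) = -0.271457 < 0 → root in [0.358250, 0.605500]
step 3: m = 0.481875, f(m) = -0.074604 < 0 → root in [0.481875, 0.605500]
step 4: m = 0.543688, f(m) = 0.020564 > 0 → root in [0.481875, 0.543688]
Midpoint of [0.481875, 0.543688] = 0.512781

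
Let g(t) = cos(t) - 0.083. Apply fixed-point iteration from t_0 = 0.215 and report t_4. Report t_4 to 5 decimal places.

0.63282

t_1 = g(0.215000) = 0.893976
t_2 = g(0.893976) = 0.543317
t_3 = g(0.543317) = 0.772999
t_4 = g(0.772999) = 0.632820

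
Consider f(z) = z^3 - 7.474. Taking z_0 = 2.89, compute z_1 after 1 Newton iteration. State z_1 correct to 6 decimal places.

f'(z) = 3z^2
z_0 = 2.890000: f = 16.663569, f' = 25.056300 → z_1 = 2.890000 - (16.663569)/(25.056300) = 2.224955

2.224955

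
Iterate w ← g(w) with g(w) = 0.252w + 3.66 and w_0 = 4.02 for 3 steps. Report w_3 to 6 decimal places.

4.879077

w_1 = g(4.020000) = 4.673040
w_2 = g(4.673040) = 4.837606
w_3 = g(4.837606) = 4.879077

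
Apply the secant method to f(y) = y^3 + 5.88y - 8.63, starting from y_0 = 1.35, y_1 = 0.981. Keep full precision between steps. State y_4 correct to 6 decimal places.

1.184817

f(y_0) = 1.768375, f(y_1) = -1.917644
y_2 = 0.981000 - (-1.917644)·(0.981000 - 1.350000)/(-1.917644 - (1.768375)) = 1.172972; f(y_2) = -0.119080
y_3 = 1.172972 - (-0.119080)·(1.172972 - 0.981000)/(-0.119080 - (-1.917644)) = 1.185682; f(y_3) = 0.008688
y_4 = 1.185682 - (0.008688)·(1.185682 - 1.172972)/(0.008688 - (-0.119080)) = 1.184817; f(y_4) = -0.000036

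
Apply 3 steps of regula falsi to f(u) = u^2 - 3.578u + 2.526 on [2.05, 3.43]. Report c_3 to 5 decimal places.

f(2.050000) = -0.606400, f(3.430000) = 2.018360
step 1: c = 2.368822, f(c) = -0.338327 < 0 → new bracket [2.368822, 3.430000]
step 2: c = 2.521165, f(c) = -0.138455 < 0 → new bracket [2.521165, 3.430000]
step 3: c = 2.579507, f(c) = -0.049619 < 0 → new bracket [2.579507, 3.430000]

2.57951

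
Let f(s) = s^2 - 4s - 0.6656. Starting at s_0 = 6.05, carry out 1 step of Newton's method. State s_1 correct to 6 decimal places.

f'(s) = 2s - 4
s_0 = 6.050000: f = 11.736900, f' = 8.100000 → s_1 = 6.050000 - (11.736900)/(8.100000) = 4.601000

4.601000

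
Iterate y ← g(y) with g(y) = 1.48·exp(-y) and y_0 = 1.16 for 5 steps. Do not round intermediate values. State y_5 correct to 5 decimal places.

y_1 = g(1.160000) = 0.463960
y_2 = g(0.463960) = 0.930608
y_3 = g(0.930608) = 0.583585
y_4 = g(0.583585) = 0.825684
y_5 = g(0.825684) = 0.648144

0.64814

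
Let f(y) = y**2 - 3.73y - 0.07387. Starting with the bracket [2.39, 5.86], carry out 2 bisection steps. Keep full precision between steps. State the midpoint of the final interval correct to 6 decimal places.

f(2.390000) = -3.276470, f(5.860000) = 12.407930 (opposite signs)
step 1: m = 4.125000, f(m) = 1.555505 > 0 → root in [2.390000, 4.125000]
step 2: m = 3.257500, f(m) = -1.613039 < 0 → root in [3.257500, 4.125000]
Midpoint of [3.257500, 4.125000] = 3.691250

3.691250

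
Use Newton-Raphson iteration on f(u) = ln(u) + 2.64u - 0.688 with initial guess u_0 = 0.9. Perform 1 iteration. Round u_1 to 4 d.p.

0.4781

f'(u) = 1/u + 2.64
u_0 = 0.900000: f = 1.582639, f' = 3.751111 → u_1 = 0.900000 - (1.582639)/(3.751111) = 0.478088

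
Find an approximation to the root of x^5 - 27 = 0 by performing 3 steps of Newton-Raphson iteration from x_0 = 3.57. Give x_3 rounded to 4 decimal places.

2.0769

f'(x) = 5x^4
x_0 = 3.570000: f = 552.883939, f' = 812.162380 → x_1 = 3.570000 - (552.883939)/(812.162380) = 2.889245
x_1 = 2.889245: f = 174.336048, f' = 348.423337 → x_2 = 2.889245 - (174.336048)/(348.423337) = 2.388888
x_2 = 2.388888: f = 50.799819, f' = 162.836918 → x_3 = 2.388888 - (50.799819)/(162.836918) = 2.076920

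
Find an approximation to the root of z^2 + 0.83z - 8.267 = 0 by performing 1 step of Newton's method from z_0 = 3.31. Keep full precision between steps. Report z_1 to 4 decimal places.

f'(z) = 2z + 0.83
z_0 = 3.310000: f = 5.436400, f' = 7.450000 → z_1 = 3.310000 - (5.436400)/(7.450000) = 2.580282

2.5803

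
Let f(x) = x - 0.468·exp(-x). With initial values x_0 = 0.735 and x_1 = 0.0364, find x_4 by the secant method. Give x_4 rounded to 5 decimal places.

0.33483

f(x_0) = 0.510591, f(x_1) = -0.414871
x_2 = 0.036400 - (-0.414871)·(0.036400 - 0.735000)/(-0.414871 - (0.510591)) = 0.349572; f(x_2) = 0.019637
x_3 = 0.349572 - (0.019637)·(0.349572 - 0.036400)/(0.019637 - (-0.414871)) = 0.335419; f(x_3) = 0.000781
x_4 = 0.335419 - (0.000781)·(0.335419 - 0.349572)/(0.000781 - (0.019637)) = 0.334833; f(x_4) = -0.000001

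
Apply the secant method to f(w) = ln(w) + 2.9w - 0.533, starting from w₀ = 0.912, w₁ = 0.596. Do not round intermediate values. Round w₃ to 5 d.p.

0.45632

Secant update: w_(k+1) = w_k − f(w_k)·(w_k − w_(k-1))/(f(w_k) − f(w_(k-1))).
f(w_0) = 2.019685, f(w_1) = 0.677885
w_2 = 0.596000 - (0.677885)·(0.596000 - 0.912000)/(0.677885 - (2.019685)) = 0.436355; f(w_2) = -0.096871
w_3 = 0.436355 - (-0.096871)·(0.436355 - 0.596000)/(-0.096871 - (0.677885)) = 0.456316; f(w_3) = 0.005746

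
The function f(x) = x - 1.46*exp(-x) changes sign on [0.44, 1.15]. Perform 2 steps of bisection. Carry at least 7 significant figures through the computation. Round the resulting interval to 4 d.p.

f(0.440000) = -0.500293, f(1.150000) = 0.687710 (opposite signs)
step 1: m = 0.795000, f(m) = 0.135691 > 0 → root in [0.440000, 0.795000]
step 2: m = 0.617500, f(m) = -0.169865 < 0 → root in [0.617500, 0.795000]

[0.6175, 0.7950]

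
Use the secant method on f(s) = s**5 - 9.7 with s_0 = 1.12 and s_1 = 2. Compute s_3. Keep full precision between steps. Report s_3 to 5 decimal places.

Secant update: s_(k+1) = s_k − f(s_k)·(s_k − s_(k-1))/(f(s_k) − f(s_(k-1))).
f(s_0) = -7.937658, f(s_1) = 22.300000
s_2 = 2.000000 - (22.300000)·(2.000000 - 1.120000)/(22.300000 - (-7.937658)) = 1.351008; f(s_2) = -5.199202
s_3 = 1.351008 - (-5.199202)·(1.351008 - 2.000000)/(-5.199202 - (22.300000)) = 1.473711; f(s_3) = -2.748766

1.47371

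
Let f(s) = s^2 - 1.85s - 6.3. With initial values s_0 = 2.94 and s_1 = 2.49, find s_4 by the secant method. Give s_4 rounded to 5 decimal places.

f(s_0) = -3.095400, f(s_1) = -4.706400
s_2 = 2.490000 - (-4.706400)·(2.490000 - 2.940000)/(-4.706400 - (-3.095400)) = 3.804637; f(s_2) = 1.136684
s_3 = 3.804637 - (1.136684)·(3.804637 - 2.490000)/(1.136684 - (-4.706400)) = 3.548894; f(s_3) = -0.270804
s_4 = 3.548894 - (-0.270804)·(3.548894 - 3.804637)/(-0.270804 - (1.136684)) = 3.598100; f(s_4) = -0.010163

3.59810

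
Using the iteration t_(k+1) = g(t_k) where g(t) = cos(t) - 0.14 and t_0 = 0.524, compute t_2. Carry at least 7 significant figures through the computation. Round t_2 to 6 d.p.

t_1 = g(0.524000) = 0.725825
t_2 = g(0.725825) = 0.607952

0.607952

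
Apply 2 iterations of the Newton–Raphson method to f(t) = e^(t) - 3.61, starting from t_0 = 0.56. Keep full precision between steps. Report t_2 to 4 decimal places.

f'(t) = e^(t)
t_0 = 0.560000: f = -1.859327, f' = 1.750673 → t_1 = 0.560000 - (-1.859327)/(1.750673) = 1.622065
t_1 = 1.622065: f = 1.453534, f' = 5.063534 → t_2 = 1.622065 - (1.453534)/(5.063534) = 1.335005

1.3350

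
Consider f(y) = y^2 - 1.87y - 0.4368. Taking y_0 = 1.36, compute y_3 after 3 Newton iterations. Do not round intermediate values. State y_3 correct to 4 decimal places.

2.0845

f'(y) = 2y - 1.87
y_0 = 1.360000: f = -1.130400, f' = 0.850000 → y_1 = 1.360000 - (-1.130400)/(0.850000) = 2.689882
y_1 = 2.689882: f = 1.768587, f' = 3.509765 → y_2 = 2.689882 - (1.768587)/(3.509765) = 2.185978
y_2 = 2.185978: f = 0.253920, f' = 2.501955 → y_3 = 2.185978 - (0.253920)/(2.501955) = 2.084489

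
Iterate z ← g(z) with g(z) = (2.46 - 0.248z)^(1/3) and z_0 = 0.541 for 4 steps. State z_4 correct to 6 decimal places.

1.288733

z_1 = g(0.541000) = 1.324930
z_2 = g(1.324930) = 1.286934
z_3 = g(1.286934) = 1.288827
z_4 = g(1.288827) = 1.288733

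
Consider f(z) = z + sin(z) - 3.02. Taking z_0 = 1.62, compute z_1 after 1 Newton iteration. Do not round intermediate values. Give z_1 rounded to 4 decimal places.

2.0420

f'(z) = 1 + cos(z)
z_0 = 1.620000: f = -0.401210, f' = 0.950816 → z_1 = 1.620000 - (-0.401210)/(0.950816) = 2.041964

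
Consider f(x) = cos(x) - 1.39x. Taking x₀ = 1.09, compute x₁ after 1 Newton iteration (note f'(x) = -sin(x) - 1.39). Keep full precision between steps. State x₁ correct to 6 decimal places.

x_0 = 1.090000: f = -1.052615, f' = -2.276627 → x_1 = 1.090000 - (-1.052615)/(-2.276627) = 0.627643

0.627643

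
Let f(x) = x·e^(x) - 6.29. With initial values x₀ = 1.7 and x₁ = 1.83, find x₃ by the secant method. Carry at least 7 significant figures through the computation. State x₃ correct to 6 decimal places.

1.472641

f(x_0) = 3.015711, f(x_1) = 5.118013
x_2 = 1.830000 - (5.118013)·(1.830000 - 1.700000)/(5.118013 - (3.015711)) = 1.513518; f(x_2) = 0.585429
x_3 = 1.513518 - (0.585429)·(1.513518 - 1.830000)/(0.585429 - (5.118013)) = 1.472641; f(x_3) = 0.131796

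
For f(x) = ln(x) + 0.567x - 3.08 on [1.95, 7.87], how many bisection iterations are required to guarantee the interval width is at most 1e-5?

20

Initial width b − a = 7.87 − 1.95 = 5.920000.
After n steps the width is (b−a)/2^n; need (b−a)/2^n ≤ 1e-5.
So n ≥ log₂(5.920000/1e-5) = log₂(592000.0000) ≈ 19.1752.
Hence n = 20.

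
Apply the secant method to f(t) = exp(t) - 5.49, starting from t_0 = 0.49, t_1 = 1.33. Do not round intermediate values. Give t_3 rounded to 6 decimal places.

1.647688

Secant update: t_(k+1) = t_k − f(t_k)·(t_k − t_(k-1))/(f(t_k) − f(t_(k-1))).
f(t_0) = -3.857684, f(t_1) = -1.708957
t_2 = 1.330000 - (-1.708957)·(1.330000 - 0.490000)/(-1.708957 - (-3.857684)) = 1.998081; f(t_2) = 1.884889
t_3 = 1.998081 - (1.884889)·(1.998081 - 1.330000)/(1.884889 - (-1.708957)) = 1.647688; f(t_3) = -0.295045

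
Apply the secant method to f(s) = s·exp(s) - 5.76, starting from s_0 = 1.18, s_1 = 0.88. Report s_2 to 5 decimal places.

f(s_0) = -1.919838, f(s_1) = -3.638408
s_2 = 0.880000 - (-3.638408)·(0.880000 - 1.180000)/(-3.638408 - (-1.919838)) = 1.515134; f(s_2) = 1.133909

1.51513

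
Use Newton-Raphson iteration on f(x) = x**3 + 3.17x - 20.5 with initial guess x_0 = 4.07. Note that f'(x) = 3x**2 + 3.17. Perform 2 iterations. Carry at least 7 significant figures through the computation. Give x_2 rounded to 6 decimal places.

2.450472

x_0 = 4.070000: f = 59.821043, f' = 52.864700 → x_1 = 4.070000 - (59.821043)/(52.864700) = 2.938412
x_1 = 2.938412: f = 14.185804, f' = 29.072801 → x_2 = 2.938412 - (14.185804)/(29.072801) = 2.450472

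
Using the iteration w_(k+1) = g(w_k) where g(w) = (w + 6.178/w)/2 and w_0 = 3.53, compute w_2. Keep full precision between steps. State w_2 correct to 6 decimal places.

2.490080

w_1 = g(3.530000) = 2.640071
w_2 = g(2.640071) = 2.490080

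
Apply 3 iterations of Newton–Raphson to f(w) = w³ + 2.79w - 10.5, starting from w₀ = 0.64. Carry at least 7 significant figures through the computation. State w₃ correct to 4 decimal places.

f'(w) = 3w² + 2.79
w_0 = 0.640000: f = -8.452256, f' = 4.018800 → w_1 = 0.640000 - (-8.452256)/(4.018800) = 2.743179
w_1 = 2.743179: f = 17.795978, f' = 25.365094 → w_2 = 2.743179 - (17.795978)/(25.365094) = 2.041586
w_2 = 2.041586: f = 3.705503, f' = 15.294218 → w_3 = 2.041586 - (3.705503)/(15.294218) = 1.799305

1.7993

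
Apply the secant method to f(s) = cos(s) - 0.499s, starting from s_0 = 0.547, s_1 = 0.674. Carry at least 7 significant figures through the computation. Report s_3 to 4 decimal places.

1.0257

f(s_0) = 0.581136, f(s_1) = 0.445005
s_2 = 0.674000 - (0.445005)·(0.674000 - 0.547000)/(0.445005 - (0.581136)) = 1.089159; f(s_2) = -0.080259
s_3 = 1.089159 - (-0.080259)·(1.089159 - 0.674000)/(-0.080259 - (0.445005)) = 1.025724; f(s_3) = 0.006644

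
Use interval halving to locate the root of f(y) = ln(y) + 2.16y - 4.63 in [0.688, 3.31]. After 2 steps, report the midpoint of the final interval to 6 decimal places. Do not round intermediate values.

f(0.688000) = -3.517886, f(3.310000) = 3.716548 (opposite signs)
step 1: m = 1.999000, f(m) = 0.380487 > 0 → root in [0.688000, 1.999000]
step 2: m = 1.343500, f(m) = -1.432762 < 0 → root in [1.343500, 1.999000]
Midpoint of [1.343500, 1.999000] = 1.671250

1.671250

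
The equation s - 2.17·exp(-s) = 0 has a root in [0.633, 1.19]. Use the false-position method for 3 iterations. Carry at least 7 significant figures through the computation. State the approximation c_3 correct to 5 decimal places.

f(0.633000) = -0.519262, f(1.190000) = 0.529840
step 1: c = 0.908692, f(c) = 0.034071 > 0 → new bracket [0.633000, 0.908692]
step 2: c = 0.891716, f(c) = 0.002122 > 0 → new bracket [0.633000, 0.891716]
step 3: c = 0.890664, f(c) = 0.000132 > 0 → new bracket [0.633000, 0.890664]

0.89066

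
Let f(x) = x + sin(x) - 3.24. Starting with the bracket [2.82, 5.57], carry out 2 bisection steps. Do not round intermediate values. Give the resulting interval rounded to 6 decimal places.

f(2.820000) = -0.103922, f(5.570000) = 1.675754 (opposite signs)
step 1: m = 4.195000, f(m) = 0.085886 > 0 → root in [2.820000, 4.195000]
step 2: m = 3.507500, f(m) = -0.090297 < 0 → root in [3.507500, 4.195000]

[3.507500, 4.195000]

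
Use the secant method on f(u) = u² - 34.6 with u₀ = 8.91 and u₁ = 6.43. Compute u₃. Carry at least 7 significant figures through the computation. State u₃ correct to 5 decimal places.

5.88695

Secant update: u_(k+1) = u_k − f(u_k)·(u_k − u_(k-1))/(f(u_k) − f(u_(k-1))).
f(u_0) = 44.788100, f(u_1) = 6.744900
u_2 = 6.430000 - (6.744900)·(6.430000 - 8.910000)/(6.744900 - (44.788100)) = 5.990306; f(u_2) = 1.283771
u_3 = 5.990306 - (1.283771)·(5.990306 - 6.430000)/(1.283771 - (6.744900)) = 5.886946; f(u_3) = 0.056130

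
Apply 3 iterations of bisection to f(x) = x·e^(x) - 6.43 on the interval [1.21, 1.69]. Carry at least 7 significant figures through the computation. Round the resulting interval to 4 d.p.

f(1.210000) = -2.372284, f(1.690000) = 2.728922 (opposite signs)
step 1: m = 1.450000, f(m) = -0.248484 < 0 → root in [1.450000, 1.690000]
step 2: m = 1.570000, f(m) = 1.116438 > 0 → root in [1.450000, 1.570000]
step 3: m = 1.510000, f(m) = 0.405363 > 0 → root in [1.450000, 1.510000]

[1.4500, 1.5100]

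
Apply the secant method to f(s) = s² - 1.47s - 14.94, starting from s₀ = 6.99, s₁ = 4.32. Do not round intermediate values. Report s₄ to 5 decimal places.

f(s_0) = 23.644800, f(s_1) = -2.628000
s_2 = 4.320000 - (-2.628000)·(4.320000 - 6.990000)/(-2.628000 - (23.644800)) = 4.587073; f(s_2) = -0.641757
s_3 = 4.587073 - (-0.641757)·(4.587073 - 4.320000)/(-0.641757 - (-2.628000)) = 4.673365; f(s_3) = 0.030492
s_4 = 4.673365 - (0.030492)·(4.673365 - 4.587073)/(0.030492 - (-0.641757)) = 4.669451; f(s_4) = -0.000322

4.66945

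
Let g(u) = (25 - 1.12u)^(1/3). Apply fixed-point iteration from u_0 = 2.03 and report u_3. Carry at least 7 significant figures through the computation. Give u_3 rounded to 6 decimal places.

u_1 = g(2.030000) = 2.832545
u_2 = g(2.832545) = 2.794699
u_3 = g(2.794699) = 2.796507

2.796507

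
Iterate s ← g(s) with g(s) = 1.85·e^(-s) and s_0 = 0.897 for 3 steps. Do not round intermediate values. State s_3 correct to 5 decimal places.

s_1 = g(0.897000) = 0.754414
s_2 = g(0.754414) = 0.870030
s_3 = g(0.870030) = 0.775037

0.77504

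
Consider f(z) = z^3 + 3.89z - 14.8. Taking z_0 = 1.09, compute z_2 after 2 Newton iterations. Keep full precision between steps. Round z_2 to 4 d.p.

1.9881

f'(z) = 3z^2 + 3.89
z_0 = 1.090000: f = -9.264871, f' = 7.454300 → z_1 = 1.090000 - (-9.264871)/(7.454300) = 2.332889
z_1 = 2.332889: f = 6.971395, f' = 20.217120 → z_2 = 2.332889 - (6.971395)/(20.217120) = 1.988063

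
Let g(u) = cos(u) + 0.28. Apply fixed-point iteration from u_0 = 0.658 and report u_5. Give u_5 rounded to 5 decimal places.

u_1 = g(0.658000) = 1.071217
u_2 = g(1.071217) = 0.759056
u_3 = g(0.759056) = 1.005486
u_4 = g(1.005486) = 0.815678
u_5 = g(0.815678) = 0.965375

0.96537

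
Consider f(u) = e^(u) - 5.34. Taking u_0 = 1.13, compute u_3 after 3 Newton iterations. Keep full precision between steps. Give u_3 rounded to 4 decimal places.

1.6753

Newton update: u ← u − f(u)/f'(u).
f'(u) = e^(u)
u_0 = 1.130000: f = -2.244343, f' = 3.095657 → u_1 = 1.130000 - (-2.244343)/(3.095657) = 1.854998
u_1 = 1.854998: f = 1.051683, f' = 6.391683 → u_2 = 1.854998 - (1.051683)/(6.391683) = 1.690458
u_2 = 1.690458: f = 0.081965, f' = 5.421965 → u_3 = 1.690458 - (0.081965)/(5.421965) = 1.675341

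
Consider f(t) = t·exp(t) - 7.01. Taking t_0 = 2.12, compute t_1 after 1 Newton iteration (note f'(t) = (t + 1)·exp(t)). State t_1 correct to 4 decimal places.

t_0 = 2.120000: f = 10.652011, f' = 25.993149 → t_1 = 2.120000 - (10.652011)/(25.993149) = 1.710199

1.7102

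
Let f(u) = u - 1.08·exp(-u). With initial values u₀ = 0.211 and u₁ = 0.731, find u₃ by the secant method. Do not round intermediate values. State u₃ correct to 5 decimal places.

f(u_0) = -0.663556, f(u_1) = 0.211058
u_2 = 0.731000 - (0.211058)·(0.731000 - 0.211000)/(0.211058 - (-0.663556)) = 0.605516; f(u_2) = 0.016059
u_3 = 0.605516 - (0.016059)·(0.605516 - 0.731000)/(0.016059 - (0.211058)) = 0.595181; f(u_3) = -0.000398

0.59518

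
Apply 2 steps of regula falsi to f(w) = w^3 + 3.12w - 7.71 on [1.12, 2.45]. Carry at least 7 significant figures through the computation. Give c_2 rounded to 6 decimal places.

1.416928

f(1.120000) = -2.810672, f(2.450000) = 14.640125
step 1: c = 1.334213, f(c) = -1.172187 < 0 → new bracket [1.334213, 2.450000]
step 2: c = 1.416928, f(c) = -0.444439 < 0 → new bracket [1.416928, 2.450000]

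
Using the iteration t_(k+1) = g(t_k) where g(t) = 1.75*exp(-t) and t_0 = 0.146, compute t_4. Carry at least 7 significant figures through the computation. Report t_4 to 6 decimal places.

t_1 = g(0.146000) = 1.512276
t_2 = g(1.512276) = 0.385714
t_3 = g(0.385714) = 1.189939
t_4 = g(1.189939) = 0.532420

0.532420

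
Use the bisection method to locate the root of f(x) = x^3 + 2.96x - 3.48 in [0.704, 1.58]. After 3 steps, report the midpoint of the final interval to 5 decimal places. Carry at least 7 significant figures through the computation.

0.86825

f(0.704000) = -1.047246, f(1.580000) = 5.141112 (opposite signs)
step 1: m = 1.142000, f(m) = 1.389675 > 0 → root in [0.704000, 1.142000]
step 2: m = 0.923000, f(m) = 0.038410 > 0 → root in [0.704000, 0.923000]
step 3: m = 0.813500, f(m) = -0.533680 < 0 → root in [0.813500, 0.923000]
Midpoint of [0.813500, 0.923000] = 0.868250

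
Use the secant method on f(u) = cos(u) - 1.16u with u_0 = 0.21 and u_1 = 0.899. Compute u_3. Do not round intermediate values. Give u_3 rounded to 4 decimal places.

0.6726

f(u_0) = 0.734431, f(u_1) = -0.420447
u_2 = 0.899000 - (-0.420447)·(0.899000 - 0.210000)/(-0.420447 - (0.734431)) = 0.648161; f(u_2) = 0.045328
u_3 = 0.648161 - (0.045328)·(0.648161 - 0.899000)/(0.045328 - (-0.420447)) = 0.672572; f(u_3) = 0.002038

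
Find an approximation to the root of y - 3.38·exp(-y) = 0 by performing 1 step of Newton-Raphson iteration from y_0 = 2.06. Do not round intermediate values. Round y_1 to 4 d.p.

f'(y) = 1 + 3.38·exp(-y)
y_0 = 2.060000: f = 1.629206, f' = 1.430794 → y_1 = 2.060000 - (1.629206)/(1.430794) = 0.921328

0.9213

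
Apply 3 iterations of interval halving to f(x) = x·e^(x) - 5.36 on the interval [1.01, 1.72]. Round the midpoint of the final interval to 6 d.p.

1.409375

f(1.010000) = -2.586943, f(1.720000) = 4.245389 (opposite signs)
step 1: m = 1.365000, f(m) = -0.015038 < 0 → root in [1.365000, 1.720000]
step 2: m = 1.542500, f(m) = 1.853141 > 0 → root in [1.365000, 1.542500]
step 3: m = 1.453750, f(m) = 0.860787 > 0 → root in [1.365000, 1.453750]
Midpoint of [1.365000, 1.453750] = 1.409375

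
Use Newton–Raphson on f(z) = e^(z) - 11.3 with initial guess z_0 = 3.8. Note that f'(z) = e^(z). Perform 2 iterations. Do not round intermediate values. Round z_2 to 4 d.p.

2.5865

z_0 = 3.800000: f = 33.401184, f' = 44.701184 → z_1 = 3.800000 - (33.401184)/(44.701184) = 3.052790
z_1 = 3.052790: f = 9.874333, f' = 21.174333 → z_2 = 3.052790 - (9.874333)/(21.174333) = 2.586455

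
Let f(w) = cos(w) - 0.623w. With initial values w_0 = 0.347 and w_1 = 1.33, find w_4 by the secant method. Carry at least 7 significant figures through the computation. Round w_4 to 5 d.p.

f(w_0) = 0.724216, f(w_1) = -0.590114
w_2 = 1.330000 - (-0.590114)·(1.330000 - 0.347000)/(-0.590114 - (0.724216)) = 0.888648; f(w_2) = 0.076834
w_3 = 0.888648 - (0.076834)·(0.888648 - 1.330000)/(0.076834 - (-0.590114)) = 0.939493; f(w_3) = 0.004893
w_4 = 0.939493 - (0.004893)·(0.939493 - 0.888648)/(0.004893 - (0.076834)) = 0.942951; f(w_4) = -0.000057

0.94295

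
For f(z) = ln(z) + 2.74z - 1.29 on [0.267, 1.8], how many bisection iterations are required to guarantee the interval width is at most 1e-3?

Initial width b − a = 1.8 − 0.267 = 1.533000.
After n steps the width is (b−a)/2^n; need (b−a)/2^n ≤ 1e-3.
So n ≥ log₂(1.533000/1e-3) = log₂(1533.0000) ≈ 10.5821.
Hence n = 11.

11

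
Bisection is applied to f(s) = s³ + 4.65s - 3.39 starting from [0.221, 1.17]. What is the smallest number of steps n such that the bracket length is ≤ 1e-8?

Initial width b − a = 1.17 − 0.221 = 0.949000.
After n steps the width is (b−a)/2^n; need (b−a)/2^n ≤ 1e-8.
So n ≥ log₂(0.949000/1e-8) = log₂(94900000.0000) ≈ 26.4999.
Hence n = 27.

27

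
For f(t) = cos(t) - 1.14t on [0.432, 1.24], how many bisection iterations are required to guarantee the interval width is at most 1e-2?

7

Initial width b − a = 1.24 − 0.432 = 0.808000.
After n steps the width is (b−a)/2^n; need (b−a)/2^n ≤ 1e-2.
So n ≥ log₂(0.808000/1e-2) = log₂(80.8000) ≈ 6.3363.
Hence n = 7.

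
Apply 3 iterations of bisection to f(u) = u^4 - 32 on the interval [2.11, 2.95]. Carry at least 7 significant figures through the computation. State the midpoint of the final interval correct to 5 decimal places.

f(2.110000) = -12.178806, f(2.950000) = 43.733506 (opposite signs)
step 1: m = 2.530000, f(m) = 8.971521 > 0 → root in [2.110000, 2.530000]
step 2: m = 2.320000, f(m) = -3.029770 < 0 → root in [2.320000, 2.530000]
step 3: m = 2.425000, f(m) = 2.581750 > 0 → root in [2.320000, 2.425000]
Midpoint of [2.320000, 2.425000] = 2.372500

2.37250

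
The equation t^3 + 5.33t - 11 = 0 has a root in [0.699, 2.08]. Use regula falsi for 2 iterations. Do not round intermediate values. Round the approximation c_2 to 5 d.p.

1.43267

f(0.699000) = -6.932798, f(2.080000) = 9.085312
step 1: c = 1.296711, f(c) = -1.908168 < 0 → new bracket [1.296711, 2.080000]
step 2: c = 1.432668, f(c) = -0.423272 < 0 → new bracket [1.432668, 2.080000]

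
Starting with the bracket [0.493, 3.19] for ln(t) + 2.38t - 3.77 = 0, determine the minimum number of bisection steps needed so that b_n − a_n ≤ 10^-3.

Initial width b − a = 3.19 − 0.493 = 2.697000.
After n steps the width is (b−a)/2^n; need (b−a)/2^n ≤ 10^-3.
So n ≥ log₂(2.697000/10^-3) = log₂(2697.0000) ≈ 11.3971.
Hence n = 12.

12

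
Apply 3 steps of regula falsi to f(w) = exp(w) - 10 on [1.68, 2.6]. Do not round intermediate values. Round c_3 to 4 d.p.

2.3006

f(1.680000) = -4.634444, f(2.600000) = 3.463738
step 1: c = 2.206499, f(c) = -0.916138 < 0 → new bracket [2.206499, 2.600000]
step 2: c = 2.288808, f(c) = -0.136827 < 0 → new bracket [2.288808, 2.600000]
step 3: c = 2.300634, f(c) = -0.019495 < 0 → new bracket [2.300634, 2.600000]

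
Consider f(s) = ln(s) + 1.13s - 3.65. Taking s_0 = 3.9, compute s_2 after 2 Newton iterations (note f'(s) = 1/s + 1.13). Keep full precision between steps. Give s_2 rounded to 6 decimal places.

Newton update: s ← s − f(s)/f'(s).
s_0 = 3.900000: f = 2.117977, f' = 1.386410 → s_1 = 3.900000 - (2.117977)/(1.386410) = 2.372331
s_1 = 2.372331: f = -0.105394, f' = 1.551526 → s_2 = 2.372331 - (-0.105394)/(1.551526) = 2.440260

2.440260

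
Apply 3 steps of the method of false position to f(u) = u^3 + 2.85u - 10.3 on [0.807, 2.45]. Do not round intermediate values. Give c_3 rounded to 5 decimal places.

1.72541

False-position update: c = (a·f(b) − b·f(a))/(f(b) − f(a)); replace the endpoint whose sign matches f(c).
f(0.807000) = -7.474492, f(2.450000) = 11.388625
step 1: c = 1.458037, f(c) = -3.044993 < 0 → new bracket [1.458037, 2.450000]
step 2: c = 1.667307, f(c) = -0.913208 < 0 → new bracket [1.667307, 2.450000]
step 3: c = 1.725409, f(c) = -0.245980 < 0 → new bracket [1.725409, 2.450000]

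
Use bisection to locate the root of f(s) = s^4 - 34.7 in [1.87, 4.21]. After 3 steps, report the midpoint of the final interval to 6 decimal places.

2.308750

f(1.870000) = -22.471690, f(4.210000) = 279.443721 (opposite signs)
step 1: m = 3.040000, f(m) = 50.707171 > 0 → root in [1.870000, 3.040000]
step 2: m = 2.455000, f(m) = 1.625030 > 0 → root in [1.870000, 2.455000]
step 3: m = 2.162500, f(m) = -12.831225 < 0 → root in [2.162500, 2.455000]
Midpoint of [2.162500, 2.455000] = 2.308750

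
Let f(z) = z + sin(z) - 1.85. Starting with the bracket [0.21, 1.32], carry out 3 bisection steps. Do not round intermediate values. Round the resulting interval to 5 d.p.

[0.90375, 1.04250]

f(0.210000) = -1.431540, f(1.320000) = 0.438715 (opposite signs)
step 1: m = 0.765000, f(m) = -0.392463 < 0 → root in [0.765000, 1.320000]
step 2: m = 1.042500, f(m) = 0.056167 > 0 → root in [0.765000, 1.042500]
step 3: m = 0.903750, f(m) = -0.160598 < 0 → root in [0.903750, 1.042500]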